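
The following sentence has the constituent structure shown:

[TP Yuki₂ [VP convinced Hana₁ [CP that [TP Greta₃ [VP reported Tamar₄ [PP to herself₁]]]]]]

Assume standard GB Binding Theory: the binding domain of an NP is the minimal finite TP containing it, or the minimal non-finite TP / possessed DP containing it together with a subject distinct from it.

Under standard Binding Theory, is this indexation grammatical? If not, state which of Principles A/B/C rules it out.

Principle A

The two coindexed NPs are *Hana₁* and *herself₁*.
*herself₁* is an anaphor. Principle A requires it to be bound within its binding domain — the embedded TP, whose subject is Greta₃.
Within that domain it is c-commanded by *Greta₃*, *Tamar₄*, none of which share its index.
*Hana₁* does c-command the anaphor, but from outside its binding domain.
The anaphor is unbound in its domain → Principle A violation.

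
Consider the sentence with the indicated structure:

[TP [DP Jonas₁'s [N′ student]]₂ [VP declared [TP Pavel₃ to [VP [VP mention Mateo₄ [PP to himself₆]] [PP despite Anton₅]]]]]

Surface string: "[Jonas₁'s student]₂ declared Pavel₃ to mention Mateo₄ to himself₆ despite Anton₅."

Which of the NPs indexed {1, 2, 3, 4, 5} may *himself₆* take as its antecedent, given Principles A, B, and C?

*himself* is an anaphor, so Principle A applies: it must be bound in its binding domain.
Binding domain of *himself₆*: the embedded TP, whose subject is Pavel₃.
*Jonas₁* does not c-command the anaphor → cannot bind it.
*[Jonas₁'s student]₂* c-commands the anaphor but is outside its binding domain → cannot satisfy Principle A.
*Pavel₃* c-commands the anaphor within its binding domain → licit binder.
*Mateo₄* c-commands the anaphor within its binding domain → licit binder.
*Anton₅* does not c-command the anaphor → cannot bind it.

{3, 4}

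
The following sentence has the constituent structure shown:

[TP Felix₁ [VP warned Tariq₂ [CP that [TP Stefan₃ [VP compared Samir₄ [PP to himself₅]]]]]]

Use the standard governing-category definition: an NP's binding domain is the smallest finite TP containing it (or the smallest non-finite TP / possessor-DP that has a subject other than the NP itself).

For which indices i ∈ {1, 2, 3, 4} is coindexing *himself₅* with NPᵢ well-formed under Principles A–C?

*himself* is an anaphor, so Principle A applies: it must be bound in its binding domain.
Binding domain of *himself₅*: the embedded TP, whose subject is Stefan₃.
*Felix₁* c-commands the anaphor but is outside its binding domain → cannot satisfy Principle A.
*Tariq₂* c-commands the anaphor but is outside its binding domain → cannot satisfy Principle A.
*Stefan₃* c-commands the anaphor within its binding domain → licit binder.
*Samir₄* c-commands the anaphor within its binding domain → licit binder.

{3, 4}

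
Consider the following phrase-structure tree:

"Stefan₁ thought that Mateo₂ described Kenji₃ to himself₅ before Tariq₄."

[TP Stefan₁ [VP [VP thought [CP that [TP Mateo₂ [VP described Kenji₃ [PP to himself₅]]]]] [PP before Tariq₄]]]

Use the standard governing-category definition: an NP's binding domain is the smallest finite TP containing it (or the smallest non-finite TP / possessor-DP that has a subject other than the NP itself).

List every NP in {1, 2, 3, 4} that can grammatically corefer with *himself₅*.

{2, 3}

*himself* is an anaphor, so Principle A applies: it must be bound in its binding domain.
Binding domain of *himself₅*: the embedded TP, whose subject is Mateo₂.
*Stefan₁* c-commands the anaphor but is outside its binding domain → cannot satisfy Principle A.
*Mateo₂* c-commands the anaphor within its binding domain → licit binder.
*Kenji₃* c-commands the anaphor within its binding domain → licit binder.
*Tariq₄* does not c-command the anaphor → cannot bind it.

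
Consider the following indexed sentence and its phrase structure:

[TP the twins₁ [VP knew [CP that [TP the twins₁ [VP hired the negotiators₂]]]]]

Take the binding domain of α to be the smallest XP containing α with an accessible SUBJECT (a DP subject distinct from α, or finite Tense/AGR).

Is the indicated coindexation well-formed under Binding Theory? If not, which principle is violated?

Principle C

The two coindexed NPs are *the twins₁* (the lower occurrence) and *the twins₁* (the higher occurrence).
*the twins₁* (the lower occurrence) is an R-expression. Principle C requires it to be free everywhere.
*the twins₁* (the higher occurrence) c-commands it and carries the same index.
The R-expression is bound → Principle C violation.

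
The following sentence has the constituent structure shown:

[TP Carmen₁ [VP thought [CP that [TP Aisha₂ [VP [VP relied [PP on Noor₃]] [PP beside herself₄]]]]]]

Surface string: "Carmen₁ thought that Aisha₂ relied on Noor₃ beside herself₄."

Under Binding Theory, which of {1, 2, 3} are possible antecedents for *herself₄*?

*herself* is an anaphor, so Principle A applies: it must be bound in its binding domain.
Binding domain of *herself₄*: the embedded TP, whose subject is Aisha₂.
*Carmen₁* c-commands the anaphor but is outside its binding domain → cannot satisfy Principle A.
*Aisha₂* c-commands the anaphor within its binding domain → licit binder.
*Noor₃* does not c-command the anaphor → cannot bind it.

{2}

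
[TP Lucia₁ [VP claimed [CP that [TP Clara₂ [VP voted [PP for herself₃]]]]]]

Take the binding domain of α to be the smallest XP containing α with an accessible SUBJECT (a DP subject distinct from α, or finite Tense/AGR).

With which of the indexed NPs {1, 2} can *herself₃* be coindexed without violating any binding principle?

*herself* is an anaphor, so Principle A applies: it must be bound in its binding domain.
Binding domain of *herself₃*: the embedded TP, whose subject is Clara₂.
*Lucia₁* c-commands the anaphor but is outside its binding domain → cannot satisfy Principle A.
*Clara₂* c-commands the anaphor within its binding domain → licit binder.

{2}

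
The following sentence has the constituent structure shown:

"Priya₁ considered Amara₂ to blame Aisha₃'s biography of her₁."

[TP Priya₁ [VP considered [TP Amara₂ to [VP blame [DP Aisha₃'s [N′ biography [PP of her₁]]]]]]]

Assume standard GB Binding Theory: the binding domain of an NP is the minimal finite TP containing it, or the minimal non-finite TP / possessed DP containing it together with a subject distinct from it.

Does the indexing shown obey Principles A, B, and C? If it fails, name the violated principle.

The two coindexed NPs are *Priya₁* and *her₁*.
*her₁* is a pronoun; its binding domain is the possessed DP, whose subject is Aisha₃. Within that domain it is c-commanded only by *Aisha₃*, which carries a different index — the pronoun is free locally, so Principle B holds.
*Priya₁* is an R-expression; *her₁* does not c-command it, and no other NP shares its index, so Principle C is satisfied.
All principles are respected.

grammatical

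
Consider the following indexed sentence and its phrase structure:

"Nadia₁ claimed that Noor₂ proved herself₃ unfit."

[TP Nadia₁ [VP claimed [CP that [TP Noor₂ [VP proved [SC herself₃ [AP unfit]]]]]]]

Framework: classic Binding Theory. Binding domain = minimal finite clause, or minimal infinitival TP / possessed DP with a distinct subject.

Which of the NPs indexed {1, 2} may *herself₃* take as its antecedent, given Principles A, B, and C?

{2}

*herself* is an anaphor, so Principle A applies: it must be bound in its binding domain.
Binding domain of *herself₃*: the embedded TP, whose subject is Noor₂.
*Nadia₁* c-commands the anaphor but is outside its binding domain → cannot satisfy Principle A.
*Noor₂* c-commands the anaphor within its binding domain → licit binder.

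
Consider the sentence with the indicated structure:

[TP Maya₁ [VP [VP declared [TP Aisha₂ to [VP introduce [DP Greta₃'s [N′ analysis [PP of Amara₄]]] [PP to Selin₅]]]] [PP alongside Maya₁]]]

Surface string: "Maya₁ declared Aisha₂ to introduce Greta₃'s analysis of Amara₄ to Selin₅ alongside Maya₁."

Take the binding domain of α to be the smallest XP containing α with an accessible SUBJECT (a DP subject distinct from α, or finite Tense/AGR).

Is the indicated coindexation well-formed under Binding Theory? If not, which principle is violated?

The two coindexed NPs are *Maya₁* (the higher occurrence) and *Maya₁* (the lower occurrence).
*Maya₁* (the lower occurrence) is an R-expression. Principle C requires it to be free everywhere.
*Maya₁* (the higher occurrence) c-commands it and carries the same index.
The R-expression is bound → Principle C violation.

Principle C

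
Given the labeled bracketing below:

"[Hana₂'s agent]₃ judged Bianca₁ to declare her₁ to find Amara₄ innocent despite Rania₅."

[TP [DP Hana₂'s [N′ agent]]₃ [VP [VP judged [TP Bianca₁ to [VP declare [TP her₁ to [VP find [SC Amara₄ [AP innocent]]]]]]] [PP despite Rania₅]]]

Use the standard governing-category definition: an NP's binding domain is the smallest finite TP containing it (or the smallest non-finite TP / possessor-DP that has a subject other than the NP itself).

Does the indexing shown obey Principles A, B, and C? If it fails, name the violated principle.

Principle B

The two coindexed NPs are *Bianca₁* and *her₁*.
*her₁* is a pronoun. Its binding domain is the embedded TP, whose subject is Bianca₁.
*Bianca₁* c-commands it within that domain and carries the same index.
The pronoun is locally bound → Principle B violation.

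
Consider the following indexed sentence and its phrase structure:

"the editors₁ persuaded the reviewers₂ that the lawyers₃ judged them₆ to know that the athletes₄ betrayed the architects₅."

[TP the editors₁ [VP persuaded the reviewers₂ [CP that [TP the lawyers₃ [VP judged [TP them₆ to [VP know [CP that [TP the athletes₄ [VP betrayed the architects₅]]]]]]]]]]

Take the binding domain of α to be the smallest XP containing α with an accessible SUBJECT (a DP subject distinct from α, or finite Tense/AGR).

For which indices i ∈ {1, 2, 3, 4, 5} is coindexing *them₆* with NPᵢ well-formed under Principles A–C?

*them* is a pronoun, so Principle B applies: it must be free in its binding domain.
Binding domain of *them₆*: the embedded TP, whose subject is the lawyers₃.
*the editors₁* c-commands the pronoun but from outside its binding domain, and is not c-commanded by it → coindexation permitted.
*the reviewers₂* c-commands the pronoun but from outside its binding domain, and is not c-commanded by it → coindexation permitted.
*the lawyers₃* c-commands the pronoun within its binding domain → coindexation would violate Principle B.
*the athletes₄*: the pronoun c-commands this R-expression → coindexation would violate Principle C on *the athletes₄*.
*the architects₅*: the pronoun c-commands this R-expression → coindexation would violate Principle C on *the architects₅*.

{1, 2}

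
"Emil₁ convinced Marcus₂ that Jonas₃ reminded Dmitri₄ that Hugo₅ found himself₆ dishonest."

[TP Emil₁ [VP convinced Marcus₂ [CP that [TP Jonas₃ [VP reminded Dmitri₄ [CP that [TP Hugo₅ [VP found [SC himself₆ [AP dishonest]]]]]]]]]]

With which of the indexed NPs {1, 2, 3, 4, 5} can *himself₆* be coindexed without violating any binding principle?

*himself* is an anaphor, so Principle A applies: it must be bound in its binding domain.
Binding domain of *himself₆*: the embedded TP, whose subject is Hugo₅.
*Emil₁* c-commands the anaphor but is outside its binding domain → cannot satisfy Principle A.
*Marcus₂* c-commands the anaphor but is outside its binding domain → cannot satisfy Principle A.
*Jonas₃* c-commands the anaphor but is outside its binding domain → cannot satisfy Principle A.
*Dmitri₄* c-commands the anaphor but is outside its binding domain → cannot satisfy Principle A.
*Hugo₅* c-commands the anaphor within its binding domain → licit binder.

{5}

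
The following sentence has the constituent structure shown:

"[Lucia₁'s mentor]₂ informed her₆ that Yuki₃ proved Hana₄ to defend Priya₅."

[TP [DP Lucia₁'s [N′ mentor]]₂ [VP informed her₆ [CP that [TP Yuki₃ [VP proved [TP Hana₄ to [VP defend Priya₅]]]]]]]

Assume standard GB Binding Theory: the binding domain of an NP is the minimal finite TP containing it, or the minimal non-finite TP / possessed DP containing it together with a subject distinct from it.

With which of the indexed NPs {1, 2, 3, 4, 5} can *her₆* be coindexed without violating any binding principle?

{1}

*her* is a pronoun, so Principle B applies: it must be free in its binding domain.
Binding domain of *her₆*: the matrix TP, whose subject is [Lucia₁'s mentor]₂.
*Lucia₁* and the pronoun do not c-command one another → neither Principle B nor Principle C is at stake; coindexation permitted.
*[Lucia₁'s mentor]₂* c-commands the pronoun within its binding domain → coindexation would violate Principle B.
*Yuki₃*: the pronoun c-commands this R-expression → coindexation would violate Principle C on *Yuki₃*.
*Hana₄*: the pronoun c-commands this R-expression → coindexation would violate Principle C on *Hana₄*.
*Priya₅*: the pronoun c-commands this R-expression → coindexation would violate Principle C on *Priya₅*.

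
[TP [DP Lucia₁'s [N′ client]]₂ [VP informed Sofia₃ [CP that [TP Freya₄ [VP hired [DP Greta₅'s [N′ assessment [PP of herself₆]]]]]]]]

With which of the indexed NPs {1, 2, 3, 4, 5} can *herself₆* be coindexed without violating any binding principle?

{5}

*herself* is an anaphor, so Principle A applies: it must be bound in its binding domain.
Binding domain of *herself₆*: the possessed DP, whose subject is Greta₅.
*Lucia₁* does not c-command the anaphor → cannot bind it.
*[Lucia₁'s client]₂* c-commands the anaphor but is outside its binding domain → cannot satisfy Principle A.
*Sofia₃* c-commands the anaphor but is outside its binding domain → cannot satisfy Principle A.
*Freya₄* c-commands the anaphor but is outside its binding domain → cannot satisfy Principle A.
*Greta₅* c-commands the anaphor within its binding domain → licit binder.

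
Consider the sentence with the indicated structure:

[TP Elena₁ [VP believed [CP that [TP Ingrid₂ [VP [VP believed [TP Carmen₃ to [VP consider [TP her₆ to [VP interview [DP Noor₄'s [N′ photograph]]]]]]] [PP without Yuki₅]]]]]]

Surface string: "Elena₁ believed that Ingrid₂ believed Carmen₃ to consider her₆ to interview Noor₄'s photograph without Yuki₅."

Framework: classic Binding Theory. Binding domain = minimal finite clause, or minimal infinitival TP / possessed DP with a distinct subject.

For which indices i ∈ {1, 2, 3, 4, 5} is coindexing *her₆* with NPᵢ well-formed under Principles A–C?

{1, 2, 5}

*her* is a pronoun, so Principle B applies: it must be free in its binding domain.
Binding domain of *her₆*: the embedded TP, whose subject is Carmen₃.
*Elena₁* c-commands the pronoun but from outside its binding domain, and is not c-commanded by it → coindexation permitted.
*Ingrid₂* c-commands the pronoun but from outside its binding domain, and is not c-commanded by it → coindexation permitted.
*Carmen₃* c-commands the pronoun within its binding domain → coindexation would violate Principle B.
*Noor₄*: the pronoun c-commands this R-expression → coindexation would violate Principle C on *Noor₄*.
*Yuki₅* and the pronoun do not c-command one another → neither Principle B nor Principle C is at stake; coindexation permitted.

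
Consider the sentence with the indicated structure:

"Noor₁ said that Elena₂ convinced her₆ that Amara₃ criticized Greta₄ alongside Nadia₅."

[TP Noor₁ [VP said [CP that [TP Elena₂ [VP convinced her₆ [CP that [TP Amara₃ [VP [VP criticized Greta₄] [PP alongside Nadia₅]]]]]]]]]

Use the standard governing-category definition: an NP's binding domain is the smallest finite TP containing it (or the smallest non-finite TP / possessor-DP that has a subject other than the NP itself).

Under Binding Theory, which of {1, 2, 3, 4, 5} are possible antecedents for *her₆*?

*her* is a pronoun, so Principle B applies: it must be free in its binding domain.
Binding domain of *her₆*: the embedded TP, whose subject is Elena₂.
*Noor₁* c-commands the pronoun but from outside its binding domain, and is not c-commanded by it → coindexation permitted.
*Elena₂* c-commands the pronoun within its binding domain → coindexation would violate Principle B.
*Amara₃*: the pronoun c-commands this R-expression → coindexation would violate Principle C on *Amara₃*.
*Greta₄*: the pronoun c-commands this R-expression → coindexation would violate Principle C on *Greta₄*.
*Nadia₅*: the pronoun c-commands this R-expression → coindexation would violate Principle C on *Nadia₅*.

{1}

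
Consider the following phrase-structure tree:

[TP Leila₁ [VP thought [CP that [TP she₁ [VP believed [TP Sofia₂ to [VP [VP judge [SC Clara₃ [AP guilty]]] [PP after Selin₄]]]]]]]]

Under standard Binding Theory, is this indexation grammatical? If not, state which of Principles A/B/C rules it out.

The two coindexed NPs are *Leila₁* and *she₁*.
*she₁* is a pronoun; nothing c-commands it within its binding domain (the embedded TP.), so Principle B holds trivially.
*Leila₁* is an R-expression; *she₁* does not c-command it, and no other NP shares its index, so Principle C is satisfied.
All principles are respected.

grammatical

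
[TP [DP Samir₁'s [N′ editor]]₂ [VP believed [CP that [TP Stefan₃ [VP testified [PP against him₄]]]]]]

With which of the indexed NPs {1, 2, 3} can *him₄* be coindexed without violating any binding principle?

{1, 2}

*him* is a pronoun, so Principle B applies: it must be free in its binding domain.
Binding domain of *him₄*: the embedded TP, whose subject is Stefan₃.
*Samir₁* and the pronoun do not c-command one another → neither Principle B nor Principle C is at stake; coindexation permitted.
*[Samir₁'s editor]₂* c-commands the pronoun but from outside its binding domain, and is not c-commanded by it → coindexation permitted.
*Stefan₃* c-commands the pronoun within its binding domain → coindexation would violate Principle B.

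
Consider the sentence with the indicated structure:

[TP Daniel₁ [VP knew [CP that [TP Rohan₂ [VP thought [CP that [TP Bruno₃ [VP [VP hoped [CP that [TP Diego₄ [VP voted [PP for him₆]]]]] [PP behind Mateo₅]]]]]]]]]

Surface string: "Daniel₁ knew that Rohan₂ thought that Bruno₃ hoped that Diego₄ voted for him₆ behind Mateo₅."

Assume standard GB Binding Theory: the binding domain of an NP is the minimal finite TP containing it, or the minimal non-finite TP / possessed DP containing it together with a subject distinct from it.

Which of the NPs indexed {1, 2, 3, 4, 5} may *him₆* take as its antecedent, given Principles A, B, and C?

*him* is a pronoun, so Principle B applies: it must be free in its binding domain.
Binding domain of *him₆*: the embedded TP, whose subject is Diego₄.
*Daniel₁* c-commands the pronoun but from outside its binding domain, and is not c-commanded by it → coindexation permitted.
*Rohan₂* c-commands the pronoun but from outside its binding domain, and is not c-commanded by it → coindexation permitted.
*Bruno₃* c-commands the pronoun but from outside its binding domain, and is not c-commanded by it → coindexation permitted.
*Diego₄* c-commands the pronoun within its binding domain → coindexation would violate Principle B.
*Mateo₅* and the pronoun do not c-command one another → neither Principle B nor Principle C is at stake; coindexation permitted.

{1, 2, 3, 5}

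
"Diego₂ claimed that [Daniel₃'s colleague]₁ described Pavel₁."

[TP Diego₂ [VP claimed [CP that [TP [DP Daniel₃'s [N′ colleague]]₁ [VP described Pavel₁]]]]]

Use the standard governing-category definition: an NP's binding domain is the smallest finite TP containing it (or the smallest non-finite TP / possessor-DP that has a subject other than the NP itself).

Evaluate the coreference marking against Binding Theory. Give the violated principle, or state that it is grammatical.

The two coindexed NPs are *[Daniel₃'s colleague]₁* and *Pavel₁*.
*Pavel₁* is an R-expression. Principle C requires it to be free everywhere.
*[Daniel₃'s colleague]₁* c-commands it and carries the same index.
The R-expression is bound → Principle C violation.

Principle C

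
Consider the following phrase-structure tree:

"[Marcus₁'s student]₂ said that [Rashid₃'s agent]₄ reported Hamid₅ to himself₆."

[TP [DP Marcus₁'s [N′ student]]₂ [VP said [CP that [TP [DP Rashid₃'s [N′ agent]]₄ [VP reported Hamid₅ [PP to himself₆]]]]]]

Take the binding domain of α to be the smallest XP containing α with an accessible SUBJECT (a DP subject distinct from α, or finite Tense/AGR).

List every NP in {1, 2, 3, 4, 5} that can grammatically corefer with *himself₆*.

*himself* is an anaphor, so Principle A applies: it must be bound in its binding domain.
Binding domain of *himself₆*: the embedded TP, whose subject is [Rashid₃'s agent]₄.
*Marcus₁* does not c-command the anaphor → cannot bind it.
*[Marcus₁'s student]₂* c-commands the anaphor but is outside its binding domain → cannot satisfy Principle A.
*Rashid₃* does not c-command the anaphor → cannot bind it.
*[Rashid₃'s agent]₄* c-commands the anaphor within its binding domain → licit binder.
*Hamid₅* c-commands the anaphor within its binding domain → licit binder.

{4, 5}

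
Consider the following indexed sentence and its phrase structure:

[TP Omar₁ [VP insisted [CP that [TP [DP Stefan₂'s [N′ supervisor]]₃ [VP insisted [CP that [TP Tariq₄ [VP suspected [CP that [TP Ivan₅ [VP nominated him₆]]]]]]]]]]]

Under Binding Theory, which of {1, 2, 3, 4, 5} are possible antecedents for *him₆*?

{1, 2, 3, 4}

*him* is a pronoun, so Principle B applies: it must be free in its binding domain.
Binding domain of *him₆*: the embedded TP, whose subject is Ivan₅.
*Omar₁* c-commands the pronoun but from outside its binding domain, and is not c-commanded by it → coindexation permitted.
*Stefan₂* and the pronoun do not c-command one another → neither Principle B nor Principle C is at stake; coindexation permitted.
*[Stefan₂'s supervisor]₃* c-commands the pronoun but from outside its binding domain, and is not c-commanded by it → coindexation permitted.
*Tariq₄* c-commands the pronoun but from outside its binding domain, and is not c-commanded by it → coindexation permitted.
*Ivan₅* c-commands the pronoun within its binding domain → coindexation would violate Principle B.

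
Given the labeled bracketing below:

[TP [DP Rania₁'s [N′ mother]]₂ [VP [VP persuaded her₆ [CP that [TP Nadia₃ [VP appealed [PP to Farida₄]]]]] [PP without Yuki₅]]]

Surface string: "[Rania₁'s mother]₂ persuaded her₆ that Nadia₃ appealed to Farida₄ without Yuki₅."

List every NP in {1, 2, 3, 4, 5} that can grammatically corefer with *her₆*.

*her* is a pronoun, so Principle B applies: it must be free in its binding domain.
Binding domain of *her₆*: the matrix TP, whose subject is [Rania₁'s mother]₂.
*Rania₁* and the pronoun do not c-command one another → neither Principle B nor Principle C is at stake; coindexation permitted.
*[Rania₁'s mother]₂* c-commands the pronoun within its binding domain → coindexation would violate Principle B.
*Nadia₃*: the pronoun c-commands this R-expression → coindexation would violate Principle C on *Nadia₃*.
*Farida₄*: the pronoun c-commands this R-expression → coindexation would violate Principle C on *Farida₄*.
*Yuki₅* and the pronoun do not c-command one another → neither Principle B nor Principle C is at stake; coindexation permitted.

{1, 5}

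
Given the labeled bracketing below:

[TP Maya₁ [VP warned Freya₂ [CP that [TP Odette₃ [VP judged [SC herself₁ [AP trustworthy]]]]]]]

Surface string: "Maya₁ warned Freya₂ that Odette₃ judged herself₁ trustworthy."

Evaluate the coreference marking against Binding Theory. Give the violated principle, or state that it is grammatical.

Principle A

The two coindexed NPs are *Maya₁* and *herself₁*.
*herself₁* is an anaphor. Principle A requires it to be bound within its binding domain — the embedded TP, whose subject is Odette₃.
Within that domain it is c-commanded by *Odette₃*, which does not share its index.
*Maya₁* does c-command the anaphor, but from outside its binding domain.
The anaphor is unbound in its domain → Principle A violation.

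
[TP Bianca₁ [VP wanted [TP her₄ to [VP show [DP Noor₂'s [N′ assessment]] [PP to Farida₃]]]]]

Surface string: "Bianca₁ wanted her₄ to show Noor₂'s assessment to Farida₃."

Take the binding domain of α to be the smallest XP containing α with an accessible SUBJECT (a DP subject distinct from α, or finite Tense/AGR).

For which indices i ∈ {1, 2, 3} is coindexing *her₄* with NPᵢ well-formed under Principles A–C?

*her* is a pronoun, so Principle B applies: it must be free in its binding domain.
Binding domain of *her₄*: the matrix TP, whose subject is Bianca₁.
*Bianca₁* c-commands the pronoun within its binding domain → coindexation would violate Principle B.
*Noor₂*: the pronoun c-commands this R-expression → coindexation would violate Principle C on *Noor₂*.
*Farida₃*: the pronoun c-commands this R-expression → coindexation would violate Principle C on *Farida₃*.

none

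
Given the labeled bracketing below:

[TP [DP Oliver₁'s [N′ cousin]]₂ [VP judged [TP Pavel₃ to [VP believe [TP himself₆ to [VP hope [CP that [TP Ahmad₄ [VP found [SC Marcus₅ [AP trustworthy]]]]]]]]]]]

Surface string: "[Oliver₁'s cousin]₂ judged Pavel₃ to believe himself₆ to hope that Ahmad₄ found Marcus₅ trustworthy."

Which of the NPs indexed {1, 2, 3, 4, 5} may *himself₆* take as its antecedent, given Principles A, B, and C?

{3}

*himself* is an anaphor, so Principle A applies: it must be bound in its binding domain.
Binding domain of *himself₆*: the embedded TP, whose subject is Pavel₃.
*Oliver₁* does not c-command the anaphor → cannot bind it.
*[Oliver₁'s cousin]₂* c-commands the anaphor but is outside its binding domain → cannot satisfy Principle A.
*Pavel₃* c-commands the anaphor within its binding domain → licit binder.
*Ahmad₄* does not c-command the anaphor → cannot bind it.
*Marcus₅* does not c-command the anaphor → cannot bind it.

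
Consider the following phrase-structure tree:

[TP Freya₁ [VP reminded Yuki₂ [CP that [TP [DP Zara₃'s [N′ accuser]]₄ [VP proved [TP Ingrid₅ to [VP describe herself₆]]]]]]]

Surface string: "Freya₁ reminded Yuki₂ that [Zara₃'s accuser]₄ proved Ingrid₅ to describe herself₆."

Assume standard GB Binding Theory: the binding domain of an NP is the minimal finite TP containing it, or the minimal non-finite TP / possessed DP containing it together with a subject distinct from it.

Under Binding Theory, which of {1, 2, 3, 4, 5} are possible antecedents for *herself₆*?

*herself* is an anaphor, so Principle A applies: it must be bound in its binding domain.
Binding domain of *herself₆*: the embedded TP, whose subject is Ingrid₅.
*Freya₁* c-commands the anaphor but is outside its binding domain → cannot satisfy Principle A.
*Yuki₂* c-commands the anaphor but is outside its binding domain → cannot satisfy Principle A.
*Zara₃* does not c-command the anaphor → cannot bind it.
*[Zara₃'s accuser]₄* c-commands the anaphor but is outside its binding domain → cannot satisfy Principle A.
*Ingrid₅* c-commands the anaphor within its binding domain → licit binder.

{5}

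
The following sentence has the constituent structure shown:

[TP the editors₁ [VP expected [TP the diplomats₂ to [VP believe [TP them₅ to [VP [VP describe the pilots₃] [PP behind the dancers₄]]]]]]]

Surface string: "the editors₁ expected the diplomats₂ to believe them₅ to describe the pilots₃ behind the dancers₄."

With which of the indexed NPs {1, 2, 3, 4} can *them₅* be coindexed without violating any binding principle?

{1}

*them* is a pronoun, so Principle B applies: it must be free in its binding domain.
Binding domain of *them₅*: the embedded TP, whose subject is the diplomats₂.
*the editors₁* c-commands the pronoun but from outside its binding domain, and is not c-commanded by it → coindexation permitted.
*the diplomats₂* c-commands the pronoun within its binding domain → coindexation would violate Principle B.
*the pilots₃*: the pronoun c-commands this R-expression → coindexation would violate Principle C on *the pilots₃*.
*the dancers₄*: the pronoun c-commands this R-expression → coindexation would violate Principle C on *the dancers₄*.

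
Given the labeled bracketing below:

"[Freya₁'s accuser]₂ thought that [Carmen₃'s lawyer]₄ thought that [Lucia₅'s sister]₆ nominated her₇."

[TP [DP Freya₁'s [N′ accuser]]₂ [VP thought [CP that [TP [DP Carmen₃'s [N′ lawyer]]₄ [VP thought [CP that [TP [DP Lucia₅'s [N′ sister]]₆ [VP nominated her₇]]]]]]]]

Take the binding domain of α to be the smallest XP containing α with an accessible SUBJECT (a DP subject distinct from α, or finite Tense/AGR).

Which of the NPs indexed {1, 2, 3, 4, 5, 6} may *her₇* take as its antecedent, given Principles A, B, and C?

{1, 2, 3, 4, 5}

*her* is a pronoun, so Principle B applies: it must be free in its binding domain.
Binding domain of *her₇*: the embedded TP, whose subject is [Lucia₅'s sister]₆.
*Freya₁* and the pronoun do not c-command one another → neither Principle B nor Principle C is at stake; coindexation permitted.
*[Freya₁'s accuser]₂* c-commands the pronoun but from outside its binding domain, and is not c-commanded by it → coindexation permitted.
*Carmen₃* and the pronoun do not c-command one another → neither Principle B nor Principle C is at stake; coindexation permitted.
*[Carmen₃'s lawyer]₄* c-commands the pronoun but from outside its binding domain, and is not c-commanded by it → coindexation permitted.
*Lucia₅* and the pronoun do not c-command one another → neither Principle B nor Principle C is at stake; coindexation permitted.
*[Lucia₅'s sister]₆* c-commands the pronoun within its binding domain → coindexation would violate Principle B.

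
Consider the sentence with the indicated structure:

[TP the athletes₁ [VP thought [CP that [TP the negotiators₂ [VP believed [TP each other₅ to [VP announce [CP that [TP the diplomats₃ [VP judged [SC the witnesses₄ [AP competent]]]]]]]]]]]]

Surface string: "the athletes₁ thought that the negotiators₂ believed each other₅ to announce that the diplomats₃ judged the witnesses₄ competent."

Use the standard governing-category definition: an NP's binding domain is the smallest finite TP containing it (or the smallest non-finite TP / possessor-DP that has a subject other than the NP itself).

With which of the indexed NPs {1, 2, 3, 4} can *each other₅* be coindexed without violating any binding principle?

*each other* is an anaphor, so Principle A applies: it must be bound in its binding domain.
Binding domain of *each other₅*: the embedded TP, whose subject is the negotiators₂.
*the athletes₁* c-commands the anaphor but is outside its binding domain → cannot satisfy Principle A.
*the negotiators₂* c-commands the anaphor within its binding domain → licit binder.
*the diplomats₃* does not c-command the anaphor → cannot bind it.
*the witnesses₄* does not c-command the anaphor → cannot bind it.

{2}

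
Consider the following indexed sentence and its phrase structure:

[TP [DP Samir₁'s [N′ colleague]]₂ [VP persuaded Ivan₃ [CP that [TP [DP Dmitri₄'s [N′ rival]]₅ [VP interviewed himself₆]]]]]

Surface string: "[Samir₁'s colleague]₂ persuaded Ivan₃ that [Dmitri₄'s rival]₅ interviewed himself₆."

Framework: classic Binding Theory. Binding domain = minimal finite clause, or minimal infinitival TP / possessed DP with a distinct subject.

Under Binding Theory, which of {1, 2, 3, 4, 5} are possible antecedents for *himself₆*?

*himself* is an anaphor, so Principle A applies: it must be bound in its binding domain.
Binding domain of *himself₆*: the embedded TP, whose subject is [Dmitri₄'s rival]₅.
*Samir₁* does not c-command the anaphor → cannot bind it.
*[Samir₁'s colleague]₂* c-commands the anaphor but is outside its binding domain → cannot satisfy Principle A.
*Ivan₃* c-commands the anaphor but is outside its binding domain → cannot satisfy Principle A.
*Dmitri₄* does not c-command the anaphor → cannot bind it.
*[Dmitri₄'s rival]₅* c-commands the anaphor within its binding domain → licit binder.

{5}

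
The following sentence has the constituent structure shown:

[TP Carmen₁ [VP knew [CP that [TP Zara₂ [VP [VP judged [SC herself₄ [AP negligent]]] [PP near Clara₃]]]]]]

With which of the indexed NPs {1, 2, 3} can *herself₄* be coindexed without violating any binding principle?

{2}

*herself* is an anaphor, so Principle A applies: it must be bound in its binding domain.
Binding domain of *herself₄*: the embedded TP, whose subject is Zara₂.
*Carmen₁* c-commands the anaphor but is outside its binding domain → cannot satisfy Principle A.
*Zara₂* c-commands the anaphor within its binding domain → licit binder.
*Clara₃* does not c-command the anaphor → cannot bind it.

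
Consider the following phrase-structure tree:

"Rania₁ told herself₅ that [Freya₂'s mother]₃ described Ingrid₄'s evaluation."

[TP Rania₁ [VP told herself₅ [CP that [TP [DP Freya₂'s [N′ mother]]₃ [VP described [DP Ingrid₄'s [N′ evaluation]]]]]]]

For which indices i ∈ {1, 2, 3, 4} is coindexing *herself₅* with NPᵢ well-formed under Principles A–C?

{1}

*herself* is an anaphor, so Principle A applies: it must be bound in its binding domain.
Binding domain of *herself₅*: the matrix TP, whose subject is Rania₁.
*Rania₁* c-commands the anaphor within its binding domain → licit binder.
*Freya₂* does not c-command the anaphor → cannot bind it.
*[Freya₂'s mother]₃* does not c-command the anaphor → cannot bind it.
*Ingrid₄* does not c-command the anaphor → cannot bind it.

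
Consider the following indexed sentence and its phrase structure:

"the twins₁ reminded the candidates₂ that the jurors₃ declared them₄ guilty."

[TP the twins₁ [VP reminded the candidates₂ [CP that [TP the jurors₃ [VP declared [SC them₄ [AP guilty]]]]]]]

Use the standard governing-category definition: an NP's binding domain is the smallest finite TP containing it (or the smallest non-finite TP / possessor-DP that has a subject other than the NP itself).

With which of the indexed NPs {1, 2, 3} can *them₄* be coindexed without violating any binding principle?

*them* is a pronoun, so Principle B applies: it must be free in its binding domain.
Binding domain of *them₄*: the embedded TP, whose subject is the jurors₃.
*the twins₁* c-commands the pronoun but from outside its binding domain, and is not c-commanded by it → coindexation permitted.
*the candidates₂* c-commands the pronoun but from outside its binding domain, and is not c-commanded by it → coindexation permitted.
*the jurors₃* c-commands the pronoun within its binding domain → coindexation would violate Principle B.

{1, 2}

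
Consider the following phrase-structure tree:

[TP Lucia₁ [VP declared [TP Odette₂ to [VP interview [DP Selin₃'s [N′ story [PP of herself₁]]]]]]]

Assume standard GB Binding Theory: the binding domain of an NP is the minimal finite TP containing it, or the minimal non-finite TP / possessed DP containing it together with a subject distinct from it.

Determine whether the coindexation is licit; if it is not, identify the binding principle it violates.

Principle A

The two coindexed NPs are *Lucia₁* and *herself₁*.
*herself₁* is an anaphor. Principle A requires it to be bound within its binding domain — the possessed DP, whose subject is Selin₃.
Within that domain it is c-commanded by *Selin₃*, which does not share its index.
*Lucia₁* does c-command the anaphor, but from outside its binding domain.
The anaphor is unbound in its domain → Principle A violation.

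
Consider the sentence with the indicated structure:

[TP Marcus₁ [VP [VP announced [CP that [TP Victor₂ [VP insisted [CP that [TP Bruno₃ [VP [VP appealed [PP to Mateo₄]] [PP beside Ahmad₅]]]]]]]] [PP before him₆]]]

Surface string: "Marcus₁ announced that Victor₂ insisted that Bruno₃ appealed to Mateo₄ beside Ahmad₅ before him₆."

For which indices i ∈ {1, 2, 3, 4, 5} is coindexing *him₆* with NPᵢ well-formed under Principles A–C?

{2, 3, 4, 5}

*him* is a pronoun, so Principle B applies: it must be free in its binding domain.
Binding domain of *him₆*: the matrix TP, whose subject is Marcus₁.
*Marcus₁* c-commands the pronoun within its binding domain → coindexation would violate Principle B.
*Victor₂* and the pronoun do not c-command one another → neither Principle B nor Principle C is at stake; coindexation permitted.
*Bruno₃* and the pronoun do not c-command one another → neither Principle B nor Principle C is at stake; coindexation permitted.
*Mateo₄* and the pronoun do not c-command one another → neither Principle B nor Principle C is at stake; coindexation permitted.
*Ahmad₅* and the pronoun do not c-command one another → neither Principle B nor Principle C is at stake; coindexation permitted.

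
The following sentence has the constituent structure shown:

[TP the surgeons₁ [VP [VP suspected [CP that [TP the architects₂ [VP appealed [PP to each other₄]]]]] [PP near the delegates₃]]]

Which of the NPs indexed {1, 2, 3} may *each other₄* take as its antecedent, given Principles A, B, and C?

*each other* is an anaphor, so Principle A applies: it must be bound in its binding domain.
Binding domain of *each other₄*: the embedded TP, whose subject is the architects₂.
*the surgeons₁* c-commands the anaphor but is outside its binding domain → cannot satisfy Principle A.
*the architects₂* c-commands the anaphor within its binding domain → licit binder.
*the delegates₃* does not c-command the anaphor → cannot bind it.

{2}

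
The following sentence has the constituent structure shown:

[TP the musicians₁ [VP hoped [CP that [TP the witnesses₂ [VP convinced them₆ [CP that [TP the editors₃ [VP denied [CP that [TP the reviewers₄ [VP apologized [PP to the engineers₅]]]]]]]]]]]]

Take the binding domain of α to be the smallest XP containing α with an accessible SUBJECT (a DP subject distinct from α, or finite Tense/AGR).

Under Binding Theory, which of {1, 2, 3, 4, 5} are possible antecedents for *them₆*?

{1}

*them* is a pronoun, so Principle B applies: it must be free in its binding domain.
Binding domain of *them₆*: the embedded TP, whose subject is the witnesses₂.
*the musicians₁* c-commands the pronoun but from outside its binding domain, and is not c-commanded by it → coindexation permitted.
*the witnesses₂* c-commands the pronoun within its binding domain → coindexation would violate Principle B.
*the editors₃*: the pronoun c-commands this R-expression → coindexation would violate Principle C on *the editors₃*.
*the reviewers₄*: the pronoun c-commands this R-expression → coindexation would violate Principle C on *the reviewers₄*.
*the engineers₅*: the pronoun c-commands this R-expression → coindexation would violate Principle C on *the engineers₅*.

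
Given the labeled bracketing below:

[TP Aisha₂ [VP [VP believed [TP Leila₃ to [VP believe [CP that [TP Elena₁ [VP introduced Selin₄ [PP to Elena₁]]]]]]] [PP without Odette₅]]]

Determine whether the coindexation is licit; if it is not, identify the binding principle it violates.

The two coindexed NPs are *Elena₁* (the lower occurrence) and *Elena₁* (the higher occurrence).
*Elena₁* (the lower occurrence) is an R-expression. Principle C requires it to be free everywhere.
*Elena₁* (the higher occurrence) c-commands it and carries the same index.
The R-expression is bound → Principle C violation.

Principle C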